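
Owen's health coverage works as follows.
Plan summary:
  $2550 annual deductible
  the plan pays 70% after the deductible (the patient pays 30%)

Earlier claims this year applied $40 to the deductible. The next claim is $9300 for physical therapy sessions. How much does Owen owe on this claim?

Remaining deductible: $2550 − $40 = $2510.
After the $2510 deductible portion, $9300 − $2510 = $6790 is subject to coinsurance.
Patient's 30% share of $6790 is $2037.
So the patient owes $2510 + $2037 = $4547.

$4547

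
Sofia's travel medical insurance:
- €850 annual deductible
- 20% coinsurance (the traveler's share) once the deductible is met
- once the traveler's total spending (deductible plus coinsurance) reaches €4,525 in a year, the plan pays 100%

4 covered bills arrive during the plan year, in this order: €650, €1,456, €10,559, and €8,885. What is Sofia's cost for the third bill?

Bill 1, €650: fully absorbed by the deductible. Traveler pays €650; OOP now €650.
Bill 2, €1,456: €200 to deductible, leaving €1,256; 20% of €1,256 = €251.20. Traveler owes €451.20 (running OOP €1,101.20).
Bill 3, €10,559: deductible already satisfied, so traveler's share is 20% × €10,559 = €2,111.80. Traveler owes €2,111.80 (running OOP €3,213).

€2,111.80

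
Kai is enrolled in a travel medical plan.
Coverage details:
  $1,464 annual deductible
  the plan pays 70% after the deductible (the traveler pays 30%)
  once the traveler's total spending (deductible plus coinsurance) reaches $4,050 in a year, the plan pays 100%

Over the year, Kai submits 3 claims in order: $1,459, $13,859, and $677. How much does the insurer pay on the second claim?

$11,268

Bill 1, $1,459: fully absorbed by the deductible. Traveler pays $1,459; OOP now $1,459. Insurer: $1,459 − $1,459 = $0.
Bill 2, $13,859: $5 finishes the deductible; $13,854 goes to coinsurance; coinsurance $13,854 × 30% = $4,156.20. Claim cost before the cap: $5 + $4,156.20 = $4,161.20. OOP would hit $5,620.20 > $4,050, so the cap limits the traveler to $4,050 − $1,459 = $2,591. Plan pays $13,859 − $2,591 = $11,268.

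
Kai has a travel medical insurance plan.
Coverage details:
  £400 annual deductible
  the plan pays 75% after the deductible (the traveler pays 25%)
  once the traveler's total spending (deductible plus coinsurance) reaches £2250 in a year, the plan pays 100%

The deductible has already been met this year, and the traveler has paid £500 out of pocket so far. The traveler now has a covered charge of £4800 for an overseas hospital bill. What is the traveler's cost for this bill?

The deductible is already satisfied, so the full bill goes to coinsurance.
25% of £4800 = £1200 falls to the traveler.
Cumulative spending £500 + £1200 = £1700 stays under the £2250 maximum.

£1200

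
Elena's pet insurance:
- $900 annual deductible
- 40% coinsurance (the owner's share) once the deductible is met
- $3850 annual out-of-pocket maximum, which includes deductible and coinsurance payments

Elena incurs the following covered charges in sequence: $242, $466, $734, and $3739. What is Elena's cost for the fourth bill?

$1495.60

#1 ($242): all of it applies to the deductible. Cost to owner: $242. OOP to date $242.
#2 ($466): entire amount goes to the deductible. Owner owes $466 (running OOP $708).
#3 ($734): deductible takes $192, $542 remains; coinsurance $542 × 40% = $216.80. Owner owes $408.80 (running OOP $1116.80).
#4 ($3739): 40% coinsurance on $3739 = $1495.60. Owner owes $1495.60 (running OOP $2612.40).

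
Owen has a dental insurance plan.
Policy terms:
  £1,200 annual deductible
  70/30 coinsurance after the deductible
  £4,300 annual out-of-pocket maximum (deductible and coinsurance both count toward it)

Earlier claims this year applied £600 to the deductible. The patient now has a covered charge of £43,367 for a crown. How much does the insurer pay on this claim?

£600 of the £1,200 deductible is already met, leaving £600.
That leaves £43,367 − £600 = £42,767 for coinsurance.
Coinsurance: £42,767 × 30% = £12,830.10.
So the patient owes £600 + £12,830.10 = £13,430.10 before any cap.
Year-to-date out-of-pocket would reach £600 + £13,430.10 = £14,030.10, above the £4,300 maximum, so the patient pays only £4,300 − £600 = £3,700.
The plan picks up £43,367 − £3,700 = £39,667.

£39,667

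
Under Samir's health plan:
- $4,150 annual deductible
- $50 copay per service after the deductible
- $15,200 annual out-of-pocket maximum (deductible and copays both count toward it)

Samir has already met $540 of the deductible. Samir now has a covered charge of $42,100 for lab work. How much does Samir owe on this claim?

$3,660

$540 of the $4,150 deductible is already met, leaving $3,610.
That leaves $42,100 − $3,610 = $38,490 for the copay.
Copay on this service: $50.
Patient responsibility before any cap: $3,610 + $50 = $3,660.
Year-to-date out-of-pocket becomes $540 + $3,660 = $4,200, still under the $15,200 maximum, so no cap applies.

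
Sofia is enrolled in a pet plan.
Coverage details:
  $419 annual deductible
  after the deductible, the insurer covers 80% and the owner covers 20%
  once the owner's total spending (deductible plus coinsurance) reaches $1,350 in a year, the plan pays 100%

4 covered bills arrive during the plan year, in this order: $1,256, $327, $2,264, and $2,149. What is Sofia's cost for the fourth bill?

Claim 1 ($1,256): $419 finishes the deductible; $837 goes to coinsurance; 20% of $837 = $167.40. Owner pays $586.40; OOP now $586.40.
Claim 2 ($327): 20% coinsurance on $327 = $65.40. Owner owes $65.40 (running OOP $651.80).
Claim 3 ($2,264): deductible already satisfied, so owner's share is 20% × $2,264 = $452.80. Owner pays $452.80; OOP now $1,104.60.
Claim 4 ($2,149): deductible already satisfied, so owner's share is 20% × $2,149 = $429.80. That would push OOP to $1,534.40, over the $1,350 cap, so owner pays $1,350 − $1,104.60 = $245.40.

$245.40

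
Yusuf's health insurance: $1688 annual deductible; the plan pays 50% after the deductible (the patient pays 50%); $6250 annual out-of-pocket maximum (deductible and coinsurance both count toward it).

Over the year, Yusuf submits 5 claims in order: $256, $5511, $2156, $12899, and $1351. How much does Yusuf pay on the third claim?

$1078

Bill 1, $256: fully absorbed by the deductible. Patient pays $256; OOP now $256.
Bill 2, $5511: deductible takes $1432, $4079 remains; 50% of $4079 = $2039.50. Patient pays $3471.50; OOP now $3727.50.
Bill 3, $2156: deductible met; 50% of $2156 = $1078. Patient owes $1078 (running OOP $4805.50).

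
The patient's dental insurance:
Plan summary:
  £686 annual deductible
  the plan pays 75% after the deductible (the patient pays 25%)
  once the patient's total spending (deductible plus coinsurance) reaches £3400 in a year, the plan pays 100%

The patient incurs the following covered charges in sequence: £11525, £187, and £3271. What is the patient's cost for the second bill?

£4.25

Claim 1 (£11525): deductible takes £686, £10839 remains; coinsurance £10839 × 25% = £2709.75. Patient owes £3395.75 (running OOP £3395.75).
Claim 2 (£187): deductible already satisfied, so patient's share is 25% × £187 = £46.75. That would push OOP to £3442.50, over the £3400 cap, so patient pays £3400 − £3395.75 = £4.25.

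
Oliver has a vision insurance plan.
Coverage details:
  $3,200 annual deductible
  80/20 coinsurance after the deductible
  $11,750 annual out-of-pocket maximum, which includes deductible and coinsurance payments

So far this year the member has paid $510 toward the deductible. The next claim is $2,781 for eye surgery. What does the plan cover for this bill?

$510 of the $3,200 deductible is already met, leaving $2,690.
That leaves $2,781 − $2,690 = $91 for coinsurance.
20% of $91 = $18.20 falls to the member.
So the member owes $2,690 + $18.20 = $2,708.20 before any cap.
Cumulative spending $510 + $2,708.20 = $3,218.20 stays under the $11,750 maximum.
Insurer pays the balance: $2,781 − $2,708.20 = $72.80.

$72.80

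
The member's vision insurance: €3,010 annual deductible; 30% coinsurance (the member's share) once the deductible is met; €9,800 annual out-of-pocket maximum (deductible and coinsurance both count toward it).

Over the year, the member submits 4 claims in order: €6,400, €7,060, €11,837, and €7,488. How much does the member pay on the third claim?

Claim 1 — €6,400: €3,010 to deductible, leaving €3,390; member's 30% is €1,017. Member owes €4,027 (running OOP €4,027).
Claim 2 — €7,060: deductible met; 30% of €7,060 = €2,118. Member owes €2,118 (running OOP €6,145).
Claim 3 — €11,837: deductible already satisfied, so member's share is 30% × €11,837 = €3,551.10. Member owes €3,551.10 (running OOP €9,696.10).

€3,551.10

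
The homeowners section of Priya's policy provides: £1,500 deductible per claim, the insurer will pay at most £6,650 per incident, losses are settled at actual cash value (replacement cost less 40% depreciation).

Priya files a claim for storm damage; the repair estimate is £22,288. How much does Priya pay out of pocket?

£15,638

At 40% depreciation, ACV = £22,288 − £8,915.20 = £13,372.80.
After the deductible, £13,372.80 − £1,500 = £11,872.80 remains.
£11,872.80 exceeds the £6,650 limit, so the insurer pays the limit: £6,650.
Out of pocket: £22,288 − £6,650 = £15,638.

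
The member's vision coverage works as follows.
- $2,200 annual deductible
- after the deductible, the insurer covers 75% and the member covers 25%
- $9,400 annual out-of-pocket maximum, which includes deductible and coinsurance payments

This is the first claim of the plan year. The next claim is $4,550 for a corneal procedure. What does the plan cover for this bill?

The full $2,200 deductible is still open; $2,200 of this bill applies to it.
The remaining $2,350 (= $4,550 − $2,200) moves to coinsurance.
25% of $2,350 = $587.50 falls to the member.
So the member owes $2,200 + $587.50 = $2,787.50 before any cap.
Year-to-date out-of-pocket becomes $0 + $2,787.50 = $2,787.50, still under the $9,400 maximum, so no cap applies.
Insurer pays the balance: $4,550 − $2,787.50 = $1,762.50.

$1,762.50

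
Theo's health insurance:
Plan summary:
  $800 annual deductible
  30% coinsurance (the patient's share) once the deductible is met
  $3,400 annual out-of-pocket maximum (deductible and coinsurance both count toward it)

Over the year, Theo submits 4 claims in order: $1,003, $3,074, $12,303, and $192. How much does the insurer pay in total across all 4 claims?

Claim 1 ($1,003): deductible takes $800, $203 remains; patient's 30% is $60.90. Cost to patient: $860.90. OOP to date $860.90. Plan pays $1,003 − $860.90 = $142.10.
Claim 2 ($3,074): deductible already satisfied, so patient's share is 30% × $3,074 = $922.20. Patient pays $922.20; OOP now $1,783.10. Insurer: $3,074 − $922.20 = $2,151.80.
Claim 3 ($12,303): deductible already satisfied, so patient's share is 30% × $12,303 = $3,690.90. OOP would hit $5,474 > $3,400, so the cap limits the patient to $3,400 − $1,783.10 = $1,616.90. Insurer: $12,303 − $1,616.90 = $10,686.10.
Claim 4 ($192): deductible met; 30% of $192 = $57.60. OOP would hit $3,457.60 > $3,400, so the cap limits the patient to $3,400 − $3,400 = $0. Insurer: $192 − $0 = $192.
Insurer total: $142.10 + $2,151.80 + $10,686.10 + $192 = $13,172.

$13,172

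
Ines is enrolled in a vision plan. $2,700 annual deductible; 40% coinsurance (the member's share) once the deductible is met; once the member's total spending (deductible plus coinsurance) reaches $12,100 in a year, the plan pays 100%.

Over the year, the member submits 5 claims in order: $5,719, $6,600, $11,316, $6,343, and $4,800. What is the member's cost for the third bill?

Bill 1, $5,719: $2,700 finishes the deductible; $3,019 goes to coinsurance; 40% of $3,019 = $1,207.60. Member pays $3,907.60; OOP now $3,907.60.
Bill 2, $6,600: deductible met; 40% of $6,600 = $2,640. Member owes $2,640 (running OOP $6,547.60).
Bill 3, $11,316: deductible met; 40% of $11,316 = $4,526.40. Cost to member: $4,526.40. OOP to date $11,074.

$4,526.40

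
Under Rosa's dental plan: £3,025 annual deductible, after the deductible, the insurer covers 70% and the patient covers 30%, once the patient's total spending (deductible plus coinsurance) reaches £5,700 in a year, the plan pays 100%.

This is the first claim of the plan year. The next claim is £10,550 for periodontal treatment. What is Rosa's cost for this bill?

Nothing has been paid toward the £3,025 deductible, so the first £3,025 of this charge is applied there.
The remaining £7,525 (= £10,550 − £3,025) moves to coinsurance.
Coinsurance: £7,525 × 30% = £2,257.50.
Patient responsibility before any cap: £3,025 + £2,257.50 = £5,282.50.
Year-to-date out-of-pocket becomes £0 + £5,282.50 = £5,282.50, still under the £5,700 maximum, so no cap applies.

£5,282.50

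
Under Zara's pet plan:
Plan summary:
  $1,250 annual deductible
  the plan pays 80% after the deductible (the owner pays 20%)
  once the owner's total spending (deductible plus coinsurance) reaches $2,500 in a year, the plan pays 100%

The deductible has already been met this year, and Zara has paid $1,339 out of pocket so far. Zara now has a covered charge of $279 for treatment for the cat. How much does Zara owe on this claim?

$55.80

The deductible is already satisfied, so the full bill goes to coinsurance.
Coinsurance: $279 × 20% = $55.80.
Cumulative spending $1,339 + $55.80 = $1,394.80 stays under the $2,500 maximum.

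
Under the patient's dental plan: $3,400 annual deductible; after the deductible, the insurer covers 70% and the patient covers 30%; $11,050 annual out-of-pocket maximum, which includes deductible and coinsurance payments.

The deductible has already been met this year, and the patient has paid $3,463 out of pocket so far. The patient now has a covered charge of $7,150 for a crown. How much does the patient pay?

$2,145

The deductible is already satisfied, so the full bill goes to coinsurance.
Patient's 30% share of $7,150 is $2,145.
Total out-of-pocket so far would be $3,463 + $2,145 = $5,608, below the $11,050 cap — no reduction.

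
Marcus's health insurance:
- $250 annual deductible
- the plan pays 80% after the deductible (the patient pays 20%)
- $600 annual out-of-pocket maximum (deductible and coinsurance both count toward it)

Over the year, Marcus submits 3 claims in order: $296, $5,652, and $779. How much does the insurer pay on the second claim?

Bill 1, $296: $250 to deductible, leaving $46; 20% of $46 = $9.20. Patient owes $259.20 (running OOP $259.20). Insurer: $296 − $259.20 = $36.80.
Bill 2, $5,652: deductible met; 20% of $5,652 = $1,130.40. Adding that to $259.20 gives $1,389.60, past the $600 cap; patient pays only $600 − $259.20 = $340.80. Plan pays $5,652 − $340.80 = $5,311.20.

$5,311.20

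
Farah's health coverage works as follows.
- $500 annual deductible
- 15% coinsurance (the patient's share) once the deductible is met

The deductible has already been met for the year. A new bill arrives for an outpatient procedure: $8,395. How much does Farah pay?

$1,259.25

With the deductible met, the entire $8,395 is subject to coinsurance.
Coinsurance: $8,395 × 15% = $1,259.25.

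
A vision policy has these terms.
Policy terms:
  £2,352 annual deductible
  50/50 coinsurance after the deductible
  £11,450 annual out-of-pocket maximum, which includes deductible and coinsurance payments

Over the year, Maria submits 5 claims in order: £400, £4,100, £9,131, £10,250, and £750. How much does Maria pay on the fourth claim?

£3,458.50

Claim 1 — £400: fully absorbed by the deductible. Cost to member: £400. OOP to date £400.
Claim 2 — £4,100: £1,952 finishes the deductible; £2,148 goes to coinsurance; coinsurance £2,148 × 50% = £1,074. Member owes £3,026 (running OOP £3,426).
Claim 3 — £9,131: deductible already satisfied, so member's share is 50% × £9,131 = £4,565.50. Member owes £4,565.50 (running OOP £7,991.50).
Claim 4 — £10,250: 50% coinsurance on £10,250 = £5,125. That would push OOP to £13,116.50, over the £11,450 cap, so member pays £11,450 − £7,991.50 = £3,458.50.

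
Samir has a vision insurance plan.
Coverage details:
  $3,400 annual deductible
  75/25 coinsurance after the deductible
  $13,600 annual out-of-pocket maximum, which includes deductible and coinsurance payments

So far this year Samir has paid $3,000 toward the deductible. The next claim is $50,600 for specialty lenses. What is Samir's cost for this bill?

$10,600

$3,000 of the $3,400 deductible is already met, leaving $400.
That leaves $50,600 − $400 = $50,200 for coinsurance.
Coinsurance: $50,200 × 25% = $12,550.
So the member owes $400 + $12,550 = $12,950 before any cap.
Year-to-date out-of-pocket would reach $3,000 + $12,950 = $15,950, above the $13,600 maximum, so the member pays only $13,600 − $3,000 = $10,600.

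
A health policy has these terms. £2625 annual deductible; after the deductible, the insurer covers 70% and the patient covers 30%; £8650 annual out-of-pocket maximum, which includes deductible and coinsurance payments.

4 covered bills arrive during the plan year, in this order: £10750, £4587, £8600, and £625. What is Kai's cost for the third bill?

£2211.40

Claim 1 — £10750: £2625 finishes the deductible; £8125 goes to coinsurance; coinsurance £8125 × 30% = £2437.50. Patient pays £5062.50; OOP now £5062.50.
Claim 2 — £4587: 30% coinsurance on £4587 = £1376.10. Patient owes £1376.10 (running OOP £6438.60).
Claim 3 — £8600: deductible already satisfied, so patient's share is 30% × £8600 = £2580. That would push OOP to £9018.60, over the £8650 cap, so patient pays £8650 − £6438.60 = £2211.40.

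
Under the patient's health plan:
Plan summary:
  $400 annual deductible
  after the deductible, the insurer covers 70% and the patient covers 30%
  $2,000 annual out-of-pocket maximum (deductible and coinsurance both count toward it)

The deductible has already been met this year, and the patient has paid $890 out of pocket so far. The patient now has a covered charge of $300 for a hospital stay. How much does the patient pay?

$90

With the deductible met, the entire $300 is subject to coinsurance.
Coinsurance: $300 × 30% = $90.
Cumulative spending $890 + $90 = $980 stays under the $2,000 maximum.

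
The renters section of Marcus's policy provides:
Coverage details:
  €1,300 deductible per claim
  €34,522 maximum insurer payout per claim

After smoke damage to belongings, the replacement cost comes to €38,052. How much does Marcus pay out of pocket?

€3,530

After the deductible, €38,052 − €1,300 = €36,752 remains.
Since €36,752 > €34,522, the payout is capped at €34,522.
Tenant's share is the uncovered remainder: €38,052 − €34,522 = €3,530.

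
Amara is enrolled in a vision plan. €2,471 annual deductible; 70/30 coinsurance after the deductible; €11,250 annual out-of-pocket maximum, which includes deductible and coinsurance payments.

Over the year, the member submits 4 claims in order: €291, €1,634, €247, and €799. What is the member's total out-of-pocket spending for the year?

Claim 1 (€291): entire amount goes to the deductible. Cost to member: €291. OOP to date €291.
Claim 2 (€1,634): fully absorbed by the deductible. Cost to member: €1,634. OOP to date €1,925.
Claim 3 (€247): entire amount goes to the deductible. Cost to member: €247. OOP to date €2,172.
Claim 4 (€799): €299 finishes the deductible; €500 goes to coinsurance; 30% of €500 = €150. Cost to member: €449. OOP to date €2,621.
Summing the member's payments: €291 + €1,634 + €247 + €449 = €2,621.

€2,621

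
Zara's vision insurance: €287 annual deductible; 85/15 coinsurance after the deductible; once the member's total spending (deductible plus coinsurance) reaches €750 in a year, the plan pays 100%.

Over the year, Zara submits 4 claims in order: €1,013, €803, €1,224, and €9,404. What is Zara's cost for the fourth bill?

€50.05

Claim 1 — €1,013: €287 finishes the deductible; €726 goes to coinsurance; member's 15% is €108.90. Member owes €395.90 (running OOP €395.90).
Claim 2 — €803: 15% coinsurance on €803 = €120.45. Cost to member: €120.45. OOP to date €516.35.
Claim 3 — €1,224: deductible met; 15% of €1,224 = €183.60. Member pays €183.60; OOP now €699.95.
Claim 4 — €9,404: deductible already satisfied, so member's share is 15% × €9,404 = €1,410.60. Adding that to €699.95 gives €2,110.55, past the €750 cap; member pays only €750 − €699.95 = €50.05.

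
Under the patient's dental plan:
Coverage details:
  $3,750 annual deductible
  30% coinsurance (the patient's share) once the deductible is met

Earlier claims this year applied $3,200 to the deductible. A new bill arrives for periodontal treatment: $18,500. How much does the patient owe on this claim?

$5,935

Remaining deductible: $3,750 − $3,200 = $550.
After the $550 deductible portion, $18,500 − $550 = $17,950 is subject to coinsurance.
30% of $17,950 = $5,385 falls to the patient.
That puts the patient's cost at $550 + $5,385 = $5,935.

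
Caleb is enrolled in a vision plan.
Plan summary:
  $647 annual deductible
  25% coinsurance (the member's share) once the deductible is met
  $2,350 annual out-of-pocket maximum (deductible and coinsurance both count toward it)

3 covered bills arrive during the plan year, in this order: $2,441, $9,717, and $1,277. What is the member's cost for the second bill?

$1,254.50

Claim 1 — $2,441: $647 to deductible, leaving $1,794; coinsurance $1,794 × 25% = $448.50. Member owes $1,095.50 (running OOP $1,095.50).
Claim 2 — $9,717: deductible already satisfied, so member's share is 25% × $9,717 = $2,429.25. That would push OOP to $3,524.75, over the $2,350 cap, so member pays $2,350 − $1,095.50 = $1,254.50.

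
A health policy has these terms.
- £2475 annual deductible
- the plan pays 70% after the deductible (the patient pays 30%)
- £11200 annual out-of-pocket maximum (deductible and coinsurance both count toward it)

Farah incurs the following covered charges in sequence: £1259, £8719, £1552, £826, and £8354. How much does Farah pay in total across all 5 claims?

£7945.50

Claim 1 (£1259): entire amount goes to the deductible. Cost to patient: £1259. OOP to date £1259.
Claim 2 (£8719): deductible takes £1216, £7503 remains; 30% of £7503 = £2250.90. Patient pays £3466.90; OOP now £4725.90.
Claim 3 (£1552): deductible already satisfied, so patient's share is 30% × £1552 = £465.60. Patient pays £465.60; OOP now £5191.50.
Claim 4 (£826): 30% coinsurance on £826 = £247.80. Patient pays £247.80; OOP now £5439.30.
Claim 5 (£8354): deductible already satisfied, so patient's share is 30% × £8354 = £2506.20. Patient owes £2506.20 (running OOP £7945.50).
Total paid by the patient: £1259 + £3466.90 + £465.60 + £247.80 + £2506.20 = £7945.50.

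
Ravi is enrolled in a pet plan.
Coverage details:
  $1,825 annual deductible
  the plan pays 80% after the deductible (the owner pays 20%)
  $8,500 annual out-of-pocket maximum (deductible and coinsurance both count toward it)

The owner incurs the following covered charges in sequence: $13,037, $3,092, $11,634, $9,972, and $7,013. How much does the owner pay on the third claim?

#1 ($13,037): deductible takes $1,825, $11,212 remains; 20% of $11,212 = $2,242.40. Owner pays $4,067.40; OOP now $4,067.40.
#2 ($3,092): deductible already satisfied, so owner's share is 20% × $3,092 = $618.40. Owner owes $618.40 (running OOP $4,685.80).
#3 ($11,634): deductible met; 20% of $11,634 = $2,326.80. Owner owes $2,326.80 (running OOP $7,012.60).

$2,326.80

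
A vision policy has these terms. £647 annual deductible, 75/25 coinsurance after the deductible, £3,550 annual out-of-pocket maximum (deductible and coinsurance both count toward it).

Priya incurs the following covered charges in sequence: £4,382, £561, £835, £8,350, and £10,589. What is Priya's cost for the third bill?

£208.75

Bill 1, £4,382: deductible takes £647, £3,735 remains; 25% of £3,735 = £933.75. Member pays £1,580.75; OOP now £1,580.75.
Bill 2, £561: deductible met; 25% of £561 = £140.25. Member owes £140.25 (running OOP £1,721).
Bill 3, £835: deductible met; 25% of £835 = £208.75. Member pays £208.75; OOP now £1,929.75.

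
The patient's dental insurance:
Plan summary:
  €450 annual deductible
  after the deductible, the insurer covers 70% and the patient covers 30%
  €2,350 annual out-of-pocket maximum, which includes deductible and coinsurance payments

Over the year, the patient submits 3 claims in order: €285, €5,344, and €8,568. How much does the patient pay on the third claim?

Claim 1 — €285: entire amount goes to the deductible. Patient pays €285; OOP now €285.
Claim 2 — €5,344: deductible takes €165, €5,179 remains; patient's 30% is €1,553.70. Cost to patient: €1,718.70. OOP to date €2,003.70.
Claim 3 — €8,568: deductible met; 30% of €8,568 = €2,570.40. That would push OOP to €4,574.10, over the €2,350 cap, so patient pays €2,350 − €2,003.70 = €346.30.

€346.30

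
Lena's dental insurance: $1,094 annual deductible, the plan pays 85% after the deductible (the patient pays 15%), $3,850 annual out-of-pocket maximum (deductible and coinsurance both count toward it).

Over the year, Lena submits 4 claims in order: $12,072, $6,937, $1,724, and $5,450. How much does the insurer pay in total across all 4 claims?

$22,333

Claim 1 ($12,072): $1,094 to deductible, leaving $10,978; patient's 15% is $1,646.70. Patient owes $2,740.70 (running OOP $2,740.70). Plan pays $12,072 − $2,740.70 = $9,331.30.
Claim 2 ($6,937): deductible already satisfied, so patient's share is 15% × $6,937 = $1,040.55. Patient owes $1,040.55 (running OOP $3,781.25). Insurer: $6,937 − $1,040.55 = $5,896.45.
Claim 3 ($1,724): deductible met; 15% of $1,724 = $258.60. That would push OOP to $4,039.85, over the $3,850 cap, so patient pays $3,850 − $3,781.25 = $68.75. Insurer: $1,724 − $68.75 = $1,655.25.
Claim 4 ($5,450): deductible already satisfied, so patient's share is 15% × $5,450 = $817.50. Adding that to $3,850 gives $4,667.50, past the $3,850 cap; patient pays only $3,850 − $3,850 = $0. Insurer: $5,450 − $0 = $5,450.
Insurer total = bills − patient's total = $26,183 − $3,850 = $22,333.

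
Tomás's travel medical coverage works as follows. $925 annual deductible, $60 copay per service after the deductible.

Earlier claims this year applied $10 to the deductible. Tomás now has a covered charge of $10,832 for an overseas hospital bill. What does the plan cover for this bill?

$9,857

Remaining deductible: $925 − $10 = $915.
That leaves $10,832 − $915 = $9,917 for the copay.
Copay on this service: $60.
Traveler responsibility: $915 + $60 = $975.
The insurer covers the remainder: $10,832 − $975 = $9,857.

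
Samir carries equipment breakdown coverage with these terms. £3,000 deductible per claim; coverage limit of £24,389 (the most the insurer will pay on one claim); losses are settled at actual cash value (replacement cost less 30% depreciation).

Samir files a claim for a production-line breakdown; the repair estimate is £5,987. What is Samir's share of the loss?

£4,796.10

At 30% depreciation, ACV = £5,987 − £1,796.10 = £4,190.90.
Less the £3,000 deductible: £4,190.90 − £3,000 = £1,190.90.
That's under the £24,389 cap, so the insurer reimburses the full £1,190.90.
The business owner bears the rest of the original loss: £5,987 − £1,190.90 = £4,796.10.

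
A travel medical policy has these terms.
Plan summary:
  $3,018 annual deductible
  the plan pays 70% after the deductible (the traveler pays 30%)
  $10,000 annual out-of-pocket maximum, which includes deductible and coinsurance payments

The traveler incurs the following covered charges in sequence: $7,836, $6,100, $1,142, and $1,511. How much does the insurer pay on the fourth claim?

Bill 1, $7,836: $3,018 to deductible, leaving $4,818; 30% of $4,818 = $1,445.40. Traveler owes $4,463.40 (running OOP $4,463.40). Insurer: $7,836 − $4,463.40 = $3,372.60.
Bill 2, $6,100: deductible met; 30% of $6,100 = $1,830. Cost to traveler: $1,830. OOP to date $6,293.40. Insurer: $6,100 − $1,830 = $4,270.
Bill 3, $1,142: 30% coinsurance on $1,142 = $342.60. Cost to traveler: $342.60. OOP to date $6,636. Insurer: $1,142 − $342.60 = $799.40.
Bill 4, $1,511: 30% coinsurance on $1,511 = $453.30. Traveler owes $453.30 (running OOP $7,089.30). Plan pays $1,511 − $453.30 = $1,057.70.

$1,057.70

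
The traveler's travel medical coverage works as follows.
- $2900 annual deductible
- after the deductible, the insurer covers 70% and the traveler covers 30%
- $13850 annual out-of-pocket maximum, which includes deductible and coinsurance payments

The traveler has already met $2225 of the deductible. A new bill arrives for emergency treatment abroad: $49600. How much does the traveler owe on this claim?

$11625

Remaining deductible: $2900 − $2225 = $675.
The remaining $48925 (= $49600 − $675) moves to coinsurance.
Traveler's 30% share of $48925 is $14677.50.
So the traveler owes $675 + $14677.50 = $15352.50 before any cap.
Adding $15352.50 to the $2225 already spent would give $17577.50, which exceeds the $13850 cap; the traveler pays just $13850 − $2225 = $11625.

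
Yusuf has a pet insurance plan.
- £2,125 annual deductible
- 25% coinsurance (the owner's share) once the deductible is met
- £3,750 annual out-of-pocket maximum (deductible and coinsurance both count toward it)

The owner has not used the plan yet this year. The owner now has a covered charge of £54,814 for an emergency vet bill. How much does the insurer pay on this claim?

£51,064

The full £2,125 deductible is still open; £2,125 of this bill applies to it.
The remaining £52,689 (= £54,814 − £2,125) moves to coinsurance.
Coinsurance: £52,689 × 25% = £13,172.25.
That puts the owner's cost at £2,125 + £13,172.25 = £15,297.25 before any cap.
Adding £15,297.25 to the £0 already spent would give £15,297.25, which exceeds the £3,750 cap; the owner pays just £3,750 − £0 = £3,750.
Insurer pays the balance: £54,814 − £3,750 = £51,064.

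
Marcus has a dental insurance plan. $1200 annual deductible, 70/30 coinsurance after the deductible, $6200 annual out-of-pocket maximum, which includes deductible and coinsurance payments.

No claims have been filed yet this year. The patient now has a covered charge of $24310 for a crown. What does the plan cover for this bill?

Deductible not yet touched, so the first $1200 of the bill goes to the deductible.
After the $1200 deductible portion, $24310 − $1200 = $23110 is subject to coinsurance.
Patient's 30% share of $23110 is $6933.
That puts the patient's cost at $1200 + $6933 = $8133 before any cap.
Adding $8133 to the $0 already spent would give $8133, which exceeds the $6200 cap; the patient pays just $6200 − $0 = $6200.
The insurer covers the remainder: $24310 − $6200 = $18110.

$18110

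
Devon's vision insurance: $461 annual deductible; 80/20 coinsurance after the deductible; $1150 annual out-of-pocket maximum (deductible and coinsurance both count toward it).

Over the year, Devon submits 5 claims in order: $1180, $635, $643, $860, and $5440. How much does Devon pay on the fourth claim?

Bill 1, $1180: $461 to deductible, leaving $719; member's 20% is $143.80. Member pays $604.80; OOP now $604.80.
Bill 2, $635: 20% coinsurance on $635 = $127. Member owes $127 (running OOP $731.80).
Bill 3, $643: deductible met; 20% of $643 = $128.60. Cost to member: $128.60. OOP to date $860.40.
Bill 4, $860: 20% coinsurance on $860 = $172. Cost to member: $172. OOP to date $1032.40.

$172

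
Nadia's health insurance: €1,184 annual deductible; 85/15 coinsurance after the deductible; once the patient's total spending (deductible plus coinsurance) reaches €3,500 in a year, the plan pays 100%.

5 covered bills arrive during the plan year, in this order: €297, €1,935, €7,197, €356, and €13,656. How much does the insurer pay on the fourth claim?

€302.60

Bill 1, €297: entire amount goes to the deductible. Cost to patient: €297. OOP to date €297. Plan pays €297 − €297 = €0.
Bill 2, €1,935: deductible takes €887, €1,048 remains; coinsurance €1,048 × 15% = €157.20. Patient pays €1,044.20; OOP now €1,341.20. Plan pays €1,935 − €1,044.20 = €890.80.
Bill 3, €7,197: deductible already satisfied, so patient's share is 15% × €7,197 = €1,079.55. Patient owes €1,079.55 (running OOP €2,420.75). Insurer: €7,197 − €1,079.55 = €6,117.45.
Bill 4, €356: deductible already satisfied, so patient's share is 15% × €356 = €53.40. Patient pays €53.40; OOP now €2,474.15. Insurer: €356 − €53.40 = €302.60.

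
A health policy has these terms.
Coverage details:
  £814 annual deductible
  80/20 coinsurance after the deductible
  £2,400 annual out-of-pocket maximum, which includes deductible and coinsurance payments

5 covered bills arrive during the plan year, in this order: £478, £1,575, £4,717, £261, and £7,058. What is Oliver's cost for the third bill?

£943.40

Claim 1 — £478: entire amount goes to the deductible. Patient pays £478; OOP now £478.
Claim 2 — £1,575: deductible takes £336, £1,239 remains; 20% of £1,239 = £247.80. Patient owes £583.80 (running OOP £1,061.80).
Claim 3 — £4,717: deductible already satisfied, so patient's share is 20% × £4,717 = £943.40. Patient owes £943.40 (running OOP £2,005.20).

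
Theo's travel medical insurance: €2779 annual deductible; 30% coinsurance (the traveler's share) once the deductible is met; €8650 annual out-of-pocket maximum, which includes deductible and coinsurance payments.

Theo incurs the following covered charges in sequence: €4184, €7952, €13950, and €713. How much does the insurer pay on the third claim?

€10886.10

Claim 1 — €4184: €2779 finishes the deductible; €1405 goes to coinsurance; 30% of €1405 = €421.50. Traveler owes €3200.50 (running OOP €3200.50). Insurer: €4184 − €3200.50 = €983.50.
Claim 2 — €7952: deductible met; 30% of €7952 = €2385.60. Cost to traveler: €2385.60. OOP to date €5586.10. Plan pays €7952 − €2385.60 = €5566.40.
Claim 3 — €13950: deductible already satisfied, so traveler's share is 30% × €13950 = €4185. That would push OOP to €9771.10, over the €8650 cap, so traveler pays €8650 − €5586.10 = €3063.90. Plan pays €13950 − €3063.90 = €10886.10.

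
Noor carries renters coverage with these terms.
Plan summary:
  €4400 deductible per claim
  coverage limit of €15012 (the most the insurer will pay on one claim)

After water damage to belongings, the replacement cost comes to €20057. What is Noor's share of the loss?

Subtract the deductible: €20057 − €4400 = €15657.
€15657 exceeds the €15012 limit, so the insurer pays the limit: €15012.
Out of pocket: €20057 − €15012 = €5045.

€5045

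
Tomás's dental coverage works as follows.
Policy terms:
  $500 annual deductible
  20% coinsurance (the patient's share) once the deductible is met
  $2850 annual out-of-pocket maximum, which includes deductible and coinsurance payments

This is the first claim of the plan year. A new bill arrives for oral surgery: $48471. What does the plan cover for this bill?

The full $500 deductible is still open; $500 of this bill applies to it.
After the $500 deductible portion, $48471 − $500 = $47971 is subject to coinsurance.
Patient's 20% share of $47971 is $9594.20.
So the patient owes $500 + $9594.20 = $10094.20 before any cap.
Year-to-date out-of-pocket would reach $0 + $10094.20 = $10094.20, above the $2850 maximum, so the patient pays only $2850 − $0 = $2850.
The plan picks up $48471 − $2850 = $45621.

$45621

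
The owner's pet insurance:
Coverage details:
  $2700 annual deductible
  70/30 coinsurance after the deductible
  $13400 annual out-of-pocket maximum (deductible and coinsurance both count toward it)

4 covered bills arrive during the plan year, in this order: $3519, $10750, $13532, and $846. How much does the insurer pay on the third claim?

$9472.40

Claim 1 — $3519: $2700 to deductible, leaving $819; coinsurance $819 × 30% = $245.70. Owner owes $2945.70 (running OOP $2945.70). Insurer: $3519 − $2945.70 = $573.30.
Claim 2 — $10750: 30% coinsurance on $10750 = $3225. Cost to owner: $3225. OOP to date $6170.70. Insurer: $10750 − $3225 = $7525.
Claim 3 — $13532: 30% coinsurance on $13532 = $4059.60. Owner pays $4059.60; OOP now $10230.30. Plan pays $13532 − $4059.60 = $9472.40.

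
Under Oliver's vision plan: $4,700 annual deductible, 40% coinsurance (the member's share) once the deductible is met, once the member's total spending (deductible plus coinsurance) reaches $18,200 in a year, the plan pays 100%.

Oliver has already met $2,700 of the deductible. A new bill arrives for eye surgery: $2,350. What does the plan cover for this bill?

$2,700 of the $4,700 deductible is already met, leaving $2,000.
The remaining $350 (= $2,350 − $2,000) moves to coinsurance.
40% of $350 = $140 falls to the member.
That puts the member's cost at $2,000 + $140 = $2,140 before any cap.
Cumulative spending $2,700 + $2,140 = $4,840 stays under the $18,200 maximum.
Insurer pays the balance: $2,350 − $2,140 = $210.

$210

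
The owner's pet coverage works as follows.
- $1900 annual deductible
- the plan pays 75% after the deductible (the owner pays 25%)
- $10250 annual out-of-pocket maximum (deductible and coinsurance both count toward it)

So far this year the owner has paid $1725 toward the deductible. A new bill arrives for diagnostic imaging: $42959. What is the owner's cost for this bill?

Remaining deductible: $1900 − $1725 = $175.
After the $175 deductible portion, $42959 − $175 = $42784 is subject to coinsurance.
Coinsurance: $42784 × 25% = $10696.
Owner responsibility before any cap: $175 + $10696 = $10871.
Adding $10871 to the $1725 already spent would give $12596, which exceeds the $10250 cap; the owner pays just $10250 − $1725 = $8525.

$8525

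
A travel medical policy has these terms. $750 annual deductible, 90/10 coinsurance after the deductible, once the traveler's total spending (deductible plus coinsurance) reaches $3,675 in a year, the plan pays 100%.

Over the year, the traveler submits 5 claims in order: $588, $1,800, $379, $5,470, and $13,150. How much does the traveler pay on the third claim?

#1 ($588): entire amount goes to the deductible. Traveler pays $588; OOP now $588.
#2 ($1,800): deductible takes $162, $1,638 remains; 10% of $1,638 = $163.80. Traveler pays $325.80; OOP now $913.80.
#3 ($379): deductible met; 10% of $379 = $37.90. Traveler owes $37.90 (running OOP $951.70).

$37.90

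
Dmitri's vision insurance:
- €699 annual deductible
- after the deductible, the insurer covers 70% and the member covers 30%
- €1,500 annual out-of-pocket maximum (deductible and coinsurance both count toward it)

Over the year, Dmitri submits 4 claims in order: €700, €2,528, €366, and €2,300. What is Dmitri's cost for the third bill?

€42.30

#1 (€700): €699 to deductible, leaving €1; 30% of €1 = €0.30. Member pays €699.30; OOP now €699.30.
#2 (€2,528): 30% coinsurance on €2,528 = €758.40. Cost to member: €758.40. OOP to date €1,457.70.
#3 (€366): deductible already satisfied, so member's share is 30% × €366 = €109.80. Adding that to €1,457.70 gives €1,567.50, past the €1,500 cap; member pays only €1,500 − €1,457.70 = €42.30.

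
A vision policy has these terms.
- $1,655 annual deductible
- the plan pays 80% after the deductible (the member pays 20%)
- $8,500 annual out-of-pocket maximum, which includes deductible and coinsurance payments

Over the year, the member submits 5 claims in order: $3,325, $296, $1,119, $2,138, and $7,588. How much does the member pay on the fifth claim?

Bill 1, $3,325: $1,655 finishes the deductible; $1,670 goes to coinsurance; coinsurance $1,670 × 20% = $334. Member owes $1,989 (running OOP $1,989).
Bill 2, $296: deductible already satisfied, so member's share is 20% × $296 = $59.20. Member pays $59.20; OOP now $2,048.20.
Bill 3, $1,119: deductible met; 20% of $1,119 = $223.80. Member owes $223.80 (running OOP $2,272).
Bill 4, $2,138: deductible met; 20% of $2,138 = $427.60. Member owes $427.60 (running OOP $2,699.60).
Bill 5, $7,588: 20% coinsurance on $7,588 = $1,517.60. Member pays $1,517.60; OOP now $4,217.20.

$1,517.60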